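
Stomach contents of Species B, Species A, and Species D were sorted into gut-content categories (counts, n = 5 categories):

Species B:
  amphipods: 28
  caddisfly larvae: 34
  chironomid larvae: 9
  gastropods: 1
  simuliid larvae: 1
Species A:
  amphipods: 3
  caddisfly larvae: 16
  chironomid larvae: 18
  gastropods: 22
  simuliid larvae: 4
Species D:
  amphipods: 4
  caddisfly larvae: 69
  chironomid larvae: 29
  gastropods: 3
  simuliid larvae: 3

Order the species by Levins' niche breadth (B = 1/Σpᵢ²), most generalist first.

Species A > Species B > Species D

Proportions for Species B (n=73): 28/73=0.3836, 34/73=0.4658, 9/73=0.1233, 1/73=0.0137, 1/73=0.0137
Proportions for Species A (n=63): 3/63=0.0476, 16/63=0.2540, 18/63=0.2857, 22/63=0.3492, 4/63=0.0635
Proportions for Species D (n=108): 4/108=0.0370, 69/108=0.6389, 29/108=0.2685, 3/108=0.0278, 3/108=0.0278
Σp_Bᵢ² = 0.3836² + 0.4658² + 0.1233² + 0.0137² + 0.0137² = 0.147149 + 0.216970 + 0.015203 + 0.000188 + 0.000188 = 0.379698
B_B = 1 / 0.379698 = 2.6337
Σp_Aᵢ² = 0.0476² + 0.2540² + 0.2857² + 0.3492² + 0.0635² = 0.002266 + 0.064516 + 0.081624 + 0.121941 + 0.004032 = 0.274379
B_A = 1 / 0.274379 = 3.6446
Σp_Dᵢ² = 0.0370² + 0.6389² + 0.2685² + 0.0278² + 0.0278² = 0.001369 + 0.408193 + 0.072092 + 0.000773 + 0.000773 = 0.483200
B_D = 1 / 0.483200 = 2.0695
Ranking by B (broadest → narrowest): Species A (3.64) > Species B (2.63) > Species D (2.07)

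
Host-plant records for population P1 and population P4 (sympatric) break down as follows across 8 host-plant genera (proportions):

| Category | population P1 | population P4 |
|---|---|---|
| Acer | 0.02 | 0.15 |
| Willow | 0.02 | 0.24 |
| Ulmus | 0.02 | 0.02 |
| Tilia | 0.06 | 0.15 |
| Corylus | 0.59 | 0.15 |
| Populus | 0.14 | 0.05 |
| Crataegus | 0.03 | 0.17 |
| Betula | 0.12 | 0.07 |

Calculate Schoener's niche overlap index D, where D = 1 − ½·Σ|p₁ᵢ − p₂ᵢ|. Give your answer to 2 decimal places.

Σ|p₁ᵢ − p₂ᵢ| = 0.13 + 0.22 + 0.00 + 0.09 + 0.44 + 0.09 + 0.14 + 0.05 = 1.16
D = 1 − ½ × 1.16 = 1 − 0.580 = 0.4200

0.42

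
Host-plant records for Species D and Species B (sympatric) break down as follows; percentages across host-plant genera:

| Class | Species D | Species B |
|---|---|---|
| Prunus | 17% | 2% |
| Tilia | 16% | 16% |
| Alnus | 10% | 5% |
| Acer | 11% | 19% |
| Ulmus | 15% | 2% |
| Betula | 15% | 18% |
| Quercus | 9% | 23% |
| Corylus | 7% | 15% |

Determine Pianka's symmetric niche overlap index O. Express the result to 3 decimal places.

Convert percentages to proportions (divide by 100).
Σ p₁ᵢp₂ᵢ = 0.0034 + 0.0256 + 0.0050 + 0.0209 + 0.0030 + 0.0270 + 0.0207 + 0.0105 = 0.1161
Σp_1ᵢ² = 0.17² + 0.16² + 0.10² + 0.11² + 0.15² + 0.15² + 0.09² + 0.07² = 0.0289 + 0.0256 + 0.0100 + 0.0121 + 0.0225 + 0.0225 + 0.0081 + 0.0049 = 0.1346
Σp_2ᵢ² = 0.02² + 0.16² + 0.05² + 0.19² + 0.02² + 0.18² + 0.23² + 0.15² = 0.0004 + 0.0256 + 0.0025 + 0.0361 + 0.0004 + 0.0324 + 0.0529 + 0.0225 = 0.1728
O = 0.1161 / √(0.1346 × 0.1728) = 0.1161 / 0.152509 = 0.76127

0.761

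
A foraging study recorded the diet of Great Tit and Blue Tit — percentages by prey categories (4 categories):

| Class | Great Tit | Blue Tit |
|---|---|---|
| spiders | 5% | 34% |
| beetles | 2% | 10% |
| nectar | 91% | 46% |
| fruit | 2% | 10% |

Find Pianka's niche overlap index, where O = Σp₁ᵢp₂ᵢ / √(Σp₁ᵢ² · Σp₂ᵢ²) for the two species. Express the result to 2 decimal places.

0.82

Convert percentages to proportions (divide by 100).
Σ p₁ᵢp₂ᵢ = 0.0170 + 0.0020 + 0.4186 + 0.0020 = 0.4396
Σp_1ᵢ² = 0.05² + 0.02² + 0.91² + 0.02² = 0.0025 + 0.0004 + 0.8281 + 0.0004 = 0.8314
Σp_2ᵢ² = 0.34² + 0.10² + 0.46² + 0.10² = 0.1156 + 0.0100 + 0.2116 + 0.0100 = 0.3472
O = 0.4396 / √(0.8314 × 0.3472) = 0.4396 / 0.53727 = 0.8182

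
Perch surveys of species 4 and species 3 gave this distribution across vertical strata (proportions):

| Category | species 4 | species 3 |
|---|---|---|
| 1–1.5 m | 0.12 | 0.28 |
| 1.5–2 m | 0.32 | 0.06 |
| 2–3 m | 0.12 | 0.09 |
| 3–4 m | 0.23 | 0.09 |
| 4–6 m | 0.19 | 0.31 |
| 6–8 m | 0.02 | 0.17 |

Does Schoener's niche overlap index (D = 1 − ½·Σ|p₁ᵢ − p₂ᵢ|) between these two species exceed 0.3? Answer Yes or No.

Σ|p₁ᵢ − p₂ᵢ| = 0.16 + 0.26 + 0.03 + 0.14 + 0.12 + 0.15 = 0.86
D = 1 − ½ × 0.86 = 1 − 0.430 = 0.5700
D = 0.5700 > 0.3 → Yes.

Yes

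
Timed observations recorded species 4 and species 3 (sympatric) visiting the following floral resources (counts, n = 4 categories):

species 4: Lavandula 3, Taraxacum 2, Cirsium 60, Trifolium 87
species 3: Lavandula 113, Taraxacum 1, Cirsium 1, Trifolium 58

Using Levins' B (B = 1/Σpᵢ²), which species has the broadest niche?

Proportions for species 4 (n=152): 3/152=0.0197, 2/152=0.0132, 60/152=0.3947, 87/152=0.5724
Proportions for species 3 (n=173): 113/173=0.6532, 1/173=0.0058, 1/173=0.0058, 58/173=0.3353
Σp_4ᵢ² = 0.0197² + 0.0132² + 0.3947² + 0.5724² = 0.000388 + 0.000174 + 0.155788 + 0.327642 = 0.483992
B_4 = 1 / 0.483992 = 2.0661
Σp_3ᵢ² = 0.6532² + 0.0058² + 0.0058² + 0.3353² = 0.426670 + 0.000034 + 0.000034 + 0.112426 = 0.539164
B_3 = 1 / 0.539164 = 1.8547
Highest B → broadest niche (most generalist): species 4 (B = 2.07).

species 4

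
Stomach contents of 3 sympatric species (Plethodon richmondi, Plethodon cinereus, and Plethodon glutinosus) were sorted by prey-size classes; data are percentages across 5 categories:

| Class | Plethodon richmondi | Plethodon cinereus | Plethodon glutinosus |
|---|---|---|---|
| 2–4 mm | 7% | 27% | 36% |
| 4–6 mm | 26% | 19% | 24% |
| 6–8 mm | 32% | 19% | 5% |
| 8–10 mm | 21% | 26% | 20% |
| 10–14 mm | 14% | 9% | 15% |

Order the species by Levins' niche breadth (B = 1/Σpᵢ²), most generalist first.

Plethodon cinereus > Plethodon richmondi > Plethodon glutinosus

Convert percentages to proportions (divide by 100).
Σp_richᵢ² = 0.07² + 0.26² + 0.32² + 0.21² + 0.14² = 0.0049 + 0.0676 + 0.1024 + 0.0441 + 0.0196 = 0.2386
B_rich = 1 / 0.2386 = 4.1911
Σp_cineᵢ² = 0.27² + 0.19² + 0.19² + 0.26² + 0.09² = 0.0729 + 0.0361 + 0.0361 + 0.0676 + 0.0081 = 0.2208
B_cine = 1 / 0.2208 = 4.5290
Σp_glutᵢ² = 0.36² + 0.24² + 0.05² + 0.20² + 0.15² = 0.1296 + 0.0576 + 0.0025 + 0.0400 + 0.0225 = 0.2522
B_glut = 1 / 0.2522 = 3.9651
Ranking by B (broadest → narrowest): Plethodon cinereus (4.53) > Plethodon richmondi (4.19) > Plethodon glutinosus (3.97)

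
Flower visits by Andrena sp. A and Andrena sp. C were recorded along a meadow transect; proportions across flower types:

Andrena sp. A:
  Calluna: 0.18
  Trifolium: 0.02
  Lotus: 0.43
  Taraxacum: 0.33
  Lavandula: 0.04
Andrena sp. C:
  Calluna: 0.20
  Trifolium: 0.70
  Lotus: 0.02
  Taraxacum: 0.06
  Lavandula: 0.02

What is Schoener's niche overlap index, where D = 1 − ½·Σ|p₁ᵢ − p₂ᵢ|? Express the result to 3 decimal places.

Σ|p₁ᵢ − p₂ᵢ| = 0.02 + 0.68 + 0.41 + 0.27 + 0.02 = 1.40
D = 1 − ½ × 1.40 = 1 − 0.700 = 0.30000

0.300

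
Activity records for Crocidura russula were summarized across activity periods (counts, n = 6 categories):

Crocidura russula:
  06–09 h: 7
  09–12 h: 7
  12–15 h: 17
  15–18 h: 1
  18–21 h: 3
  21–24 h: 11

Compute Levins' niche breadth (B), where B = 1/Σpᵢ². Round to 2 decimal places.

4.08

Proportions for Crocidura russula (n=46): 7/46=0.1522, 7/46=0.1522, 17/46=0.3696, 1/46=0.0217, 3/46=0.0652, 11/46=0.2391
Σpᵢ² = 0.1522² + 0.1522² + 0.3696² + 0.0217² + 0.0652² + 0.2391² = 0.023165 + 0.023165 + 0.136604 + 0.000471 + 0.004251 + 0.057169 = 0.244825
B = 1 / 0.244825 = 4.0846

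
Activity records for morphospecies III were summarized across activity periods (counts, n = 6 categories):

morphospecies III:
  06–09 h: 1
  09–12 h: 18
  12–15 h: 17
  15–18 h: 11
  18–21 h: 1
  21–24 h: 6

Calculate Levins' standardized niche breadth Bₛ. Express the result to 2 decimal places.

Proportions for morphospecies III (n=54): 1/54=0.0185, 18/54=0.3333, 17/54=0.3148, 11/54=0.2037, 1/54=0.0185, 6/54=0.1111
Σpᵢ² = 0.0185² + 0.3333² + 0.3148² + 0.2037² + 0.0185² + 0.1111² = 0.000342 + 0.111089 + 0.099099 + 0.041494 + 0.000342 + 0.012343 = 0.264709
B = 1 / 0.264709 = 3.7777
Bₛ = (B − 1)/(n − 1) = (3.7777 − 1)/(6 − 1) = 2.7777/5 = 0.5555

0.56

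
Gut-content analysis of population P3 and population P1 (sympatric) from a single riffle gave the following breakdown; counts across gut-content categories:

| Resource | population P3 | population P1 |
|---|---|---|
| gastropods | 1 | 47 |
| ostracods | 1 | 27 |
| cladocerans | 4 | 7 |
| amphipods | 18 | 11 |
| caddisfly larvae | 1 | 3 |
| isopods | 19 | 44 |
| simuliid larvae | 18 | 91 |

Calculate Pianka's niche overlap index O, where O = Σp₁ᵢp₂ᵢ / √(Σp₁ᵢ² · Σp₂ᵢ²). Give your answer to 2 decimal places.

0.75

Proportions for population P3 (n=62): 1/62=0.0161, 1/62=0.0161, 4/62=0.0645, 18/62=0.2903, 1/62=0.0161, 19/62=0.3065, 18/62=0.2903
Proportions for population P1 (n=230): 47/230=0.2043, 27/230=0.1174, 7/230=0.0304, 11/230=0.0478, 3/230=0.0130, 44/230=0.1913, 91/230=0.3957
Σ p₁ᵢp₂ᵢ = 0.003289 + 0.001890 + 0.001961 + 0.013876 + 0.000209 + 0.058633 + 0.114872 = 0.194730
Σp_1ᵢ² = 0.0161² + 0.0161² + 0.0645² + 0.2903² + 0.0161² + 0.3065² + 0.2903² = 0.000259 + 0.000259 + 0.004160 + 0.084274 + 0.000259 + 0.093942 + 0.084274 = 0.267427
Σp_2ᵢ² = 0.2043² + 0.1174² + 0.0304² + 0.0478² + 0.0130² + 0.1913² + 0.3957² = 0.041738 + 0.013783 + 0.000924 + 0.002285 + 0.000169 + 0.036596 + 0.156578 = 0.252073
O = 0.194730 / √(0.267427 × 0.252073) = 0.194730 / 0.2596365 = 0.7500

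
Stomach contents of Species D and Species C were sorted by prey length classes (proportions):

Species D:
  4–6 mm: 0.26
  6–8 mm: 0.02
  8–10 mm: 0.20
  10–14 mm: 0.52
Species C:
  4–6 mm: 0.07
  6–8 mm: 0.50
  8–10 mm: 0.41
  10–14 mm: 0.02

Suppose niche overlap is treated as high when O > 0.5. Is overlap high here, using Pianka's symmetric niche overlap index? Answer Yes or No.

Σ p₁ᵢp₂ᵢ = 0.0182 + 0.0100 + 0.0820 + 0.0104 = 0.1206
Σp_1ᵢ² = 0.26² + 0.02² + 0.20² + 0.52² = 0.0676 + 0.0004 + 0.0400 + 0.2704 = 0.3784
Σp_2ᵢ² = 0.07² + 0.50² + 0.41² + 0.02² = 0.0049 + 0.2500 + 0.1681 + 0.0004 = 0.4234
O = 0.1206 / √(0.3784 × 0.4234) = 0.1206 / 0.40027 = 0.3013
O = 0.3013 < 0.5 → No.

No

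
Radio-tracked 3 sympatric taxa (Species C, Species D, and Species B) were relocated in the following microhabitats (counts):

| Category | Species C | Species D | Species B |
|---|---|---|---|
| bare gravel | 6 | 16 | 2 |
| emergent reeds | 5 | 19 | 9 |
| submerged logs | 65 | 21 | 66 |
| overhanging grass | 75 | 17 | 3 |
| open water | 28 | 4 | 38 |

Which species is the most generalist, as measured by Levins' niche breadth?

Proportions for Species C (n=179): 6/179=0.0335, 5/179=0.0279, 65/179=0.3631, 75/179=0.4190, 28/179=0.1564
Proportions for Species D (n=77): 16/77=0.2078, 19/77=0.2468, 21/77=0.2727, 17/77=0.2208, 4/77=0.0519
Proportions for Species B (n=118): 2/118=0.0169, 9/118=0.0763, 66/118=0.5593, 3/118=0.0254, 38/118=0.3220
Σp_Cᵢ² = 0.0335² + 0.0279² + 0.3631² + 0.4190² + 0.1564² = 0.001122 + 0.000778 + 0.131842 + 0.175561 + 0.024461 = 0.333764
B_C = 1 / 0.333764 = 2.9961
Σp_Dᵢ² = 0.2078² + 0.2468² + 0.2727² + 0.2208² + 0.0519² = 0.043181 + 0.060910 + 0.074365 + 0.048753 + 0.002694 = 0.229903
B_D = 1 / 0.229903 = 4.3497
Σp_Bᵢ² = 0.0169² + 0.0763² + 0.5593² + 0.0254² + 0.3220² = 0.000286 + 0.005822 + 0.312816 + 0.000645 + 0.103684 = 0.423253
B_B = 1 / 0.423253 = 2.3627
Highest B → broadest niche (most generalist): Species D (B = 4.35).

Species D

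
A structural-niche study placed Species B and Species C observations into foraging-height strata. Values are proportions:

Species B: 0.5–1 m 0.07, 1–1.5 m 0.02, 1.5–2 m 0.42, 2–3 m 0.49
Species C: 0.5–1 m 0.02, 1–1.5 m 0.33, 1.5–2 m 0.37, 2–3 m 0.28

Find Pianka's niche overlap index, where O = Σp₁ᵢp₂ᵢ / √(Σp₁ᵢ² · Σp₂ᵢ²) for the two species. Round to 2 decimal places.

0.81

Σ p₁ᵢp₂ᵢ = 0.0014 + 0.0066 + 0.1554 + 0.1372 = 0.3006
Σp_1ᵢ² = 0.07² + 0.02² + 0.42² + 0.49² = 0.0049 + 0.0004 + 0.1764 + 0.2401 = 0.4218
Σp_2ᵢ² = 0.02² + 0.33² + 0.37² + 0.28² = 0.0004 + 0.1089 + 0.1369 + 0.0784 = 0.3246
O = 0.3006 / √(0.4218 × 0.3246) = 0.3006 / 0.37002 = 0.8124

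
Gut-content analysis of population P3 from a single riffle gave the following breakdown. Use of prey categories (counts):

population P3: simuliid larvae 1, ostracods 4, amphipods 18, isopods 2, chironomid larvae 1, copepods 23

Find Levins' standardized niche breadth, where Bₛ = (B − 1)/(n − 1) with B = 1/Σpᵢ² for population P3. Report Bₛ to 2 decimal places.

Proportions for population P3 (n=49): 1/49=0.0204, 4/49=0.0816, 18/49=0.3673, 2/49=0.0408, 1/49=0.0204, 23/49=0.4694
Σpᵢ² = 0.0204² + 0.0816² + 0.3673² + 0.0408² + 0.0204² + 0.4694² = 0.000416 + 0.006659 + 0.134909 + 0.001665 + 0.000416 + 0.220336 = 0.364401
B = 1 / 0.364401 = 2.7442
Bₛ = (B − 1)/(n − 1) = (2.7442 − 1)/(6 − 1) = 1.7442/5 = 0.3488

0.35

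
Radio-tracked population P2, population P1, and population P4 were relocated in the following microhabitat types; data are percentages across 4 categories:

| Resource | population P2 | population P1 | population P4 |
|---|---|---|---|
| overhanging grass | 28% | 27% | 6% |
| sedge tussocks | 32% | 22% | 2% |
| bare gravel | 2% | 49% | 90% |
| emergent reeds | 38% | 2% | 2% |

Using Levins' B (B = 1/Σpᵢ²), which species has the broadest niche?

population P2

Convert percentages to proportions (divide by 100).
Σp_P2ᵢ² = 0.28² + 0.32² + 0.02² + 0.38² = 0.0784 + 0.1024 + 0.0004 + 0.1444 = 0.3256
B_P2 = 1 / 0.3256 = 3.0713
Σp_P1ᵢ² = 0.27² + 0.22² + 0.49² + 0.02² = 0.0729 + 0.0484 + 0.2401 + 0.0004 = 0.3618
B_P1 = 1 / 0.3618 = 2.7640
Σp_P4ᵢ² = 0.06² + 0.02² + 0.90² + 0.02² = 0.0036 + 0.0004 + 0.8100 + 0.0004 = 0.8144
B_P4 = 1 / 0.8144 = 1.2279
Highest B → broadest niche (most generalist): population P2 (B = 3.07).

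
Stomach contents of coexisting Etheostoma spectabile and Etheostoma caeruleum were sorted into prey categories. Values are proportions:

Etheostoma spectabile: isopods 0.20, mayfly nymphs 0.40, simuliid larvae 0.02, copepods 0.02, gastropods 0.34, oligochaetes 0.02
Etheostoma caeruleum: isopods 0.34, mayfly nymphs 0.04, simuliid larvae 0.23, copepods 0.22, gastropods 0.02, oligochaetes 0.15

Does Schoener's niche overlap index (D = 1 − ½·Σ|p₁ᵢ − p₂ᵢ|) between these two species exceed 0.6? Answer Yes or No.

Σ|p₁ᵢ − p₂ᵢ| = 0.14 + 0.36 + 0.21 + 0.20 + 0.32 + 0.13 = 1.36
D = 1 − ½ × 1.36 = 1 − 0.680 = 0.3200
D = 0.3200 < 0.6 → No.

No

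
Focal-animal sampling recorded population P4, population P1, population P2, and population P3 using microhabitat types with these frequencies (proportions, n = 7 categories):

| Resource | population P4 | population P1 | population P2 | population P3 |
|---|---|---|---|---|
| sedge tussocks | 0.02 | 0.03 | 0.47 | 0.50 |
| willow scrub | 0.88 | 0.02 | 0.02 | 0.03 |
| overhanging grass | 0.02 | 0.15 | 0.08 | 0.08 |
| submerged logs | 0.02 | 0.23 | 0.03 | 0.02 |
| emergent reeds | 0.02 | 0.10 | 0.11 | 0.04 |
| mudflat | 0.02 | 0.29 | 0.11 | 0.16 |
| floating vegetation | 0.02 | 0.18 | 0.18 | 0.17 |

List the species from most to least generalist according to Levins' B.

population P1 > population P2 > population P3 > population P4

Σp_P4ᵢ² = 0.02² + 0.88² + 0.02² + 0.02² + 0.02² + 0.02² + 0.02² = 0.0004 + 0.7744 + 0.0004 + 0.0004 + 0.0004 + 0.0004 + 0.0004 = 0.7768
B_P4 = 1 / 0.7768 = 1.2873
Σp_P1ᵢ² = 0.03² + 0.02² + 0.15² + 0.23² + 0.10² + 0.29² + 0.18² = 0.0009 + 0.0004 + 0.0225 + 0.0529 + 0.0100 + 0.0841 + 0.0324 = 0.2032
B_P1 = 1 / 0.2032 = 4.9213
Σp_P2ᵢ² = 0.47² + 0.02² + 0.08² + 0.03² + 0.11² + 0.11² + 0.18² = 0.2209 + 0.0004 + 0.0064 + 0.0009 + 0.0121 + 0.0121 + 0.0324 = 0.2852
B_P2 = 1 / 0.2852 = 3.5063
Σp_P3ᵢ² = 0.50² + 0.03² + 0.08² + 0.02² + 0.04² + 0.16² + 0.17² = 0.2500 + 0.0009 + 0.0064 + 0.0004 + 0.0016 + 0.0256 + 0.0289 = 0.3138
B_P3 = 1 / 0.3138 = 3.1867
Ranking by B (broadest → narrowest): population P1 (4.92) > population P2 (3.51) > population P3 (3.19) > population P4 (1.29)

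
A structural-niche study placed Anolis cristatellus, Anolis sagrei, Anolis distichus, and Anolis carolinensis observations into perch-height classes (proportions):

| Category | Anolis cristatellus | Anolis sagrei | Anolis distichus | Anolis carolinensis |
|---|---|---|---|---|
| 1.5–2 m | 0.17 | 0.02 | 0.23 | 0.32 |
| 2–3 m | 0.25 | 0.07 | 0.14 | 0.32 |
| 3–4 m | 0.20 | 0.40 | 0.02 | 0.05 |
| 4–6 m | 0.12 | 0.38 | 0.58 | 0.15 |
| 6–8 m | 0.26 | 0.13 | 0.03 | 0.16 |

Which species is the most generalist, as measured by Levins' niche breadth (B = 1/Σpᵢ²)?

Anolis cristatellus

Σp_crisᵢ² = 0.17² + 0.25² + 0.20² + 0.12² + 0.26² = 0.0289 + 0.0625 + 0.0400 + 0.0144 + 0.0676 = 0.2134
B_cris = 1 / 0.2134 = 4.6860
Σp_sagrᵢ² = 0.02² + 0.07² + 0.40² + 0.38² + 0.13² = 0.0004 + 0.0049 + 0.1600 + 0.1444 + 0.0169 = 0.3266
B_sagr = 1 / 0.3266 = 3.0618
Σp_distᵢ² = 0.23² + 0.14² + 0.02² + 0.58² + 0.03² = 0.0529 + 0.0196 + 0.0004 + 0.3364 + 0.0009 = 0.4102
B_dist = 1 / 0.4102 = 2.4378
Σp_caroᵢ² = 0.32² + 0.32² + 0.05² + 0.15² + 0.16² = 0.1024 + 0.1024 + 0.0025 + 0.0225 + 0.0256 = 0.2554
B_caro = 1 / 0.2554 = 3.9154
Highest B → broadest niche (most generalist): Anolis cristatellus (B = 4.69).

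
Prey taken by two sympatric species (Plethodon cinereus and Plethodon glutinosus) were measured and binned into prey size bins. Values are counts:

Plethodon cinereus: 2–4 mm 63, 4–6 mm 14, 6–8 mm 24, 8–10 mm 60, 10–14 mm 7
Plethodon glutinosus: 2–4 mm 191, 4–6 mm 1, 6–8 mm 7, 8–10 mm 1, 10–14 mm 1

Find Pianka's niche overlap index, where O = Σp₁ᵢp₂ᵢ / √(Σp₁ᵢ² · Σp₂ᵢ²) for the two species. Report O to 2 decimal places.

0.70

Proportions for Plethodon cinereus (n=168): 63/168=0.3750, 14/168=0.0833, 24/168=0.1429, 60/168=0.3571, 7/168=0.0417
Proportions for Plethodon glutinosus (n=201): 191/201=0.9502, 1/201=0.0050, 7/201=0.0348, 1/201=0.0050, 1/201=0.0050
Σ p₁ᵢp₂ᵢ = 0.356325 + 0.000417 + 0.004973 + 0.001786 + 0.000209 = 0.363710
Σp_1ᵢ² = 0.3750² + 0.0833² + 0.1429² + 0.3571² + 0.0417² = 0.140625 + 0.006939 + 0.020420 + 0.127520 + 0.001739 = 0.297243
Σp_2ᵢ² = 0.9502² + 0.0050² + 0.0348² + 0.0050² + 0.0050² = 0.902880 + 0.000025 + 0.001211 + 0.000025 + 0.000025 = 0.904166
O = 0.363710 / √(0.297243 × 0.904166) = 0.363710 / 0.5184178 = 0.7016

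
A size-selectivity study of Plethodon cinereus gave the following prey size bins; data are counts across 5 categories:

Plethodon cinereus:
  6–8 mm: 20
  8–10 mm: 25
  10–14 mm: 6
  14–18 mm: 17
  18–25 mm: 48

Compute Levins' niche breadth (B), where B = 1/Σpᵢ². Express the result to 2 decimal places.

3.68

Proportions for Plethodon cinereus (n=116): 20/116=0.1724, 25/116=0.2155, 6/116=0.0517, 17/116=0.1466, 48/116=0.4138
Σpᵢ² = 0.1724² + 0.2155² + 0.0517² + 0.1466² + 0.4138² = 0.029722 + 0.046440 + 0.002673 + 0.021492 + 0.171230 = 0.271557
B = 1 / 0.271557 = 3.6825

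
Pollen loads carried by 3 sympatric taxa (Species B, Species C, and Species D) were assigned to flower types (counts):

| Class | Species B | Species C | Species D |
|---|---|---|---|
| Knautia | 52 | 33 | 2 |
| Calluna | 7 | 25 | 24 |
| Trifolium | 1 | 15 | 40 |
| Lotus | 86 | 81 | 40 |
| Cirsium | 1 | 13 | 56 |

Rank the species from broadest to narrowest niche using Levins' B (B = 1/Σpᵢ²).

Proportions for Species B (n=147): 52/147=0.3537, 7/147=0.0476, 1/147=0.0068, 86/147=0.5850, 1/147=0.0068
Proportions for Species C (n=167): 33/167=0.1976, 25/167=0.1497, 15/167=0.0898, 81/167=0.4850, 13/167=0.0778
Proportions for Species D (n=162): 2/162=0.0123, 24/162=0.1481, 40/162=0.2469, 40/162=0.2469, 56/162=0.3457
Σp_Bᵢ² = 0.3537² + 0.0476² + 0.0068² + 0.5850² + 0.0068² = 0.125104 + 0.002266 + 0.000046 + 0.342225 + 0.000046 = 0.469687
B_B = 1 / 0.469687 = 2.1291
Σp_Cᵢ² = 0.1976² + 0.1497² + 0.0898² + 0.4850² + 0.0778² = 0.039046 + 0.022410 + 0.008064 + 0.235225 + 0.006053 = 0.310798
B_C = 1 / 0.310798 = 3.2175
Σp_Dᵢ² = 0.0123² + 0.1481² + 0.2469² + 0.2469² + 0.3457² = 0.000151 + 0.021934 + 0.060960 + 0.060960 + 0.119508 = 0.263513
B_D = 1 / 0.263513 = 3.7949
Ranking by B (broadest → narrowest): Species D (3.79) > Species C (3.22) > Species B (2.13)

Species D > Species C > Species B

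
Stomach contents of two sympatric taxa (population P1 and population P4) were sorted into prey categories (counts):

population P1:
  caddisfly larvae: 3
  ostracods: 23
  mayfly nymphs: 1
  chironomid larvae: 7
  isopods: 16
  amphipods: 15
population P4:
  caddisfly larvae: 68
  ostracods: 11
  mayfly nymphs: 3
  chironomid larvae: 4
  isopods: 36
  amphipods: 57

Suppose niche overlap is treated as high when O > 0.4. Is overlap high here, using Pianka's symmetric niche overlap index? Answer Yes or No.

Proportions for population P1 (n=65): 3/65=0.0462, 23/65=0.3538, 1/65=0.0154, 7/65=0.1077, 16/65=0.2462, 15/65=0.2308
Proportions for population P4 (n=179): 68/179=0.3799, 11/179=0.0615, 3/179=0.0168, 4/179=0.0223, 36/179=0.2011, 57/179=0.3184
Σ p₁ᵢp₂ᵢ = 0.017551 + 0.021759 + 0.000259 + 0.002402 + 0.049511 + 0.073487 = 0.164969
Σp_1ᵢ² = 0.0462² + 0.3538² + 0.0154² + 0.1077² + 0.2462² + 0.2308² = 0.002134 + 0.125174 + 0.000237 + 0.011599 + 0.060614 + 0.053269 = 0.253027
Σp_2ᵢ² = 0.3799² + 0.0615² + 0.0168² + 0.0223² + 0.2011² + 0.3184² = 0.144324 + 0.003782 + 0.000282 + 0.000497 + 0.040441 + 0.101379 = 0.290705
O = 0.164969 / √(0.253027 × 0.290705) = 0.164969 / 0.2712125 = 0.6083
O = 0.6083 > 0.4 → Yes.

Yes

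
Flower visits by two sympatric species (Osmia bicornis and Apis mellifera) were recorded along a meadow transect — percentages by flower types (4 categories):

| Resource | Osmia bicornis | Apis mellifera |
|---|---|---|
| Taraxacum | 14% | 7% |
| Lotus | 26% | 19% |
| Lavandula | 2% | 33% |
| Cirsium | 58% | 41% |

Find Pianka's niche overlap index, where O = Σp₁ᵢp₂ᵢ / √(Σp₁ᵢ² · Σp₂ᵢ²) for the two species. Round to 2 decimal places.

Convert percentages to proportions (divide by 100).
Σ p₁ᵢp₂ᵢ = 0.0098 + 0.0494 + 0.0066 + 0.2378 = 0.3036
Σp_1ᵢ² = 0.14² + 0.26² + 0.02² + 0.58² = 0.0196 + 0.0676 + 0.0004 + 0.3364 = 0.4240
Σp_2ᵢ² = 0.07² + 0.19² + 0.33² + 0.41² = 0.0049 + 0.0361 + 0.1089 + 0.1681 = 0.3180
O = 0.3036 / √(0.4240 × 0.3180) = 0.3036 / 0.36719 = 0.8268

0.83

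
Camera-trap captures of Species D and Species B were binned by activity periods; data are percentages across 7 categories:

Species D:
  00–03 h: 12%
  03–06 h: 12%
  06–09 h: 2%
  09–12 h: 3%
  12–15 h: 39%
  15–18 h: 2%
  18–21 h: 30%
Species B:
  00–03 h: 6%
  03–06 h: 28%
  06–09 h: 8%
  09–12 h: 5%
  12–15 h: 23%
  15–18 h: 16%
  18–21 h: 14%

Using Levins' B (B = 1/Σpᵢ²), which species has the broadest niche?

Convert percentages to proportions (divide by 100).
Σp_Dᵢ² = 0.12² + 0.12² + 0.02² + 0.03² + 0.39² + 0.02² + 0.30² = 0.0144 + 0.0144 + 0.0004 + 0.0009 + 0.1521 + 0.0004 + 0.0900 = 0.2726
B_D = 1 / 0.2726 = 3.6684
Σp_Bᵢ² = 0.06² + 0.28² + 0.08² + 0.05² + 0.23² + 0.16² + 0.14² = 0.0036 + 0.0784 + 0.0064 + 0.0025 + 0.0529 + 0.0256 + 0.0196 = 0.1890
B_B = 1 / 0.1890 = 5.2910
Highest B → broadest niche (most generalist): Species B (B = 5.29).

Species B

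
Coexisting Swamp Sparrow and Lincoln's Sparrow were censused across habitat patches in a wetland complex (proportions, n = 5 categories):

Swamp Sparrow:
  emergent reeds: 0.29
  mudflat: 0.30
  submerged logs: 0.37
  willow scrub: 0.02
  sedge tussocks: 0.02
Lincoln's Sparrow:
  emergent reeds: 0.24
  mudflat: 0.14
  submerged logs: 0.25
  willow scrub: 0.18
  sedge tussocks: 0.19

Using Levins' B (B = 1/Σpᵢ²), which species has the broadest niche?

Σp_Swamᵢ² = 0.29² + 0.30² + 0.37² + 0.02² + 0.02² = 0.0841 + 0.0900 + 0.1369 + 0.0004 + 0.0004 = 0.3118
B_Swam = 1 / 0.3118 = 3.2072
Σp_Lincᵢ² = 0.24² + 0.14² + 0.25² + 0.18² + 0.19² = 0.0576 + 0.0196 + 0.0625 + 0.0324 + 0.0361 = 0.2082
B_Linc = 1 / 0.2082 = 4.8031
Highest B → broadest niche (most generalist): Lincoln's Sparrow (B = 4.80).

Lincoln's Sparrow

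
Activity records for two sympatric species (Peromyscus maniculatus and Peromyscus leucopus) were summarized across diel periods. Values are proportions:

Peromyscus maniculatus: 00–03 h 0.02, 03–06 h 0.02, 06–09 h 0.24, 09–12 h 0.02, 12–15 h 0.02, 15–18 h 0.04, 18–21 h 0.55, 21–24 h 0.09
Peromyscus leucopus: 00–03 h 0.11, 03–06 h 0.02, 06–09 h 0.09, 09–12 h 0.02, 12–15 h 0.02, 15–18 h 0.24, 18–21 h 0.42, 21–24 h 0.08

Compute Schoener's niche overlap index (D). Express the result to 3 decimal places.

Σ|p₁ᵢ − p₂ᵢ| = 0.09 + 0.00 + 0.15 + 0.00 + 0.00 + 0.20 + 0.13 + 0.01 = 0.58
D = 1 − ½ × 0.58 = 1 − 0.290 = 0.71000

0.710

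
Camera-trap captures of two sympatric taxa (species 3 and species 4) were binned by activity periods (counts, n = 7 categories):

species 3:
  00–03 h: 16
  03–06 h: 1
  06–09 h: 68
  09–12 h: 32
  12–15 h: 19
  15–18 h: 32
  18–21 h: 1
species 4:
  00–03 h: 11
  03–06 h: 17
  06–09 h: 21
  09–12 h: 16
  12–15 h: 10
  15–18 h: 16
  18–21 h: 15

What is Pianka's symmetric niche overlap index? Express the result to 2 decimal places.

Proportions for species 3 (n=169): 16/169=0.0947, 1/169=0.0059, 68/169=0.4024, 32/169=0.1893, 19/169=0.1124, 32/169=0.1893, 1/169=0.0059
Proportions for species 4 (n=106): 11/106=0.1038, 17/106=0.1604, 21/106=0.1981, 16/106=0.1509, 10/106=0.0943, 16/106=0.1509, 15/106=0.1415
Σ p₁ᵢp₂ᵢ = 0.009830 + 0.000946 + 0.079715 + 0.028565 + 0.010599 + 0.028565 + 0.000835 = 0.159055
Σp_1ᵢ² = 0.0947² + 0.0059² + 0.4024² + 0.1893² + 0.1124² + 0.1893² + 0.0059² = 0.008968 + 0.000035 + 0.161926 + 0.035834 + 0.012634 + 0.035834 + 0.000035 = 0.255266
Σp_2ᵢ² = 0.1038² + 0.1604² + 0.1981² + 0.1509² + 0.0943² + 0.1509² + 0.1415² = 0.010774 + 0.025728 + 0.039244 + 0.022771 + 0.008892 + 0.022771 + 0.020022 = 0.150202
O = 0.159055 / √(0.255266 × 0.150202) = 0.159055 / 0.1958098 = 0.8123

0.81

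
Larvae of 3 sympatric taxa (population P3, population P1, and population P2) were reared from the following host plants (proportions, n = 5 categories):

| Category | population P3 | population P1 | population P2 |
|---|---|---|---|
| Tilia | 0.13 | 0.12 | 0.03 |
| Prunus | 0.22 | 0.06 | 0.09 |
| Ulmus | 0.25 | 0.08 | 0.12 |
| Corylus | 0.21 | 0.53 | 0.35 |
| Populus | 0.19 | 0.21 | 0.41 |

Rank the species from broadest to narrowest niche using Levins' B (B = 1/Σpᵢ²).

Σp_P3ᵢ² = 0.13² + 0.22² + 0.25² + 0.21² + 0.19² = 0.0169 + 0.0484 + 0.0625 + 0.0441 + 0.0361 = 0.2080
B_P3 = 1 / 0.2080 = 4.8077
Σp_P1ᵢ² = 0.12² + 0.06² + 0.08² + 0.53² + 0.21² = 0.0144 + 0.0036 + 0.0064 + 0.2809 + 0.0441 = 0.3494
B_P1 = 1 / 0.3494 = 2.8620
Σp_P2ᵢ² = 0.03² + 0.09² + 0.12² + 0.35² + 0.41² = 0.0009 + 0.0081 + 0.0144 + 0.1225 + 0.1681 = 0.3140
B_P2 = 1 / 0.3140 = 3.1847
Ranking by B (broadest → narrowest): population P3 (4.81) > population P2 (3.18) > population P1 (2.86)

population P3 > population P2 > population P1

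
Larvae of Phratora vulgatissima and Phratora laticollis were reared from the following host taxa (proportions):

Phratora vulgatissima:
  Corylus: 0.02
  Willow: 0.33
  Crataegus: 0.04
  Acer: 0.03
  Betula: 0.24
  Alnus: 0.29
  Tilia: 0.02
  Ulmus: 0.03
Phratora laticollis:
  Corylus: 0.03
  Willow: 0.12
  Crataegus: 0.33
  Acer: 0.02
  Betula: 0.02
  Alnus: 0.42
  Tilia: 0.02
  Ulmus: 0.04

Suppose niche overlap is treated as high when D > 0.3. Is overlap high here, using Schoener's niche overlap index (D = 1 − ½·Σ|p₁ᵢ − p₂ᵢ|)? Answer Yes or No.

Yes

Σ|p₁ᵢ − p₂ᵢ| = 0.01 + 0.21 + 0.29 + 0.01 + 0.22 + 0.13 + 0.00 + 0.01 = 0.88
D = 1 − ½ × 0.88 = 1 − 0.440 = 0.5600
D = 0.5600 > 0.3 → Yes.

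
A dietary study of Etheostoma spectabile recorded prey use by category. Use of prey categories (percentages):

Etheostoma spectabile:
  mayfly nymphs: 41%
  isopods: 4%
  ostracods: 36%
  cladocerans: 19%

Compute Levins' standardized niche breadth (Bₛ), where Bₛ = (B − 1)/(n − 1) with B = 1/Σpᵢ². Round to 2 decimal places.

0.66

Convert percentages to proportions (divide by 100).
Σpᵢ² = 0.41² + 0.04² + 0.36² + 0.19² = 0.1681 + 0.0016 + 0.1296 + 0.0361 = 0.3354
B = 1 / 0.3354 = 2.9815
Bₛ = (B − 1)/(n − 1) = (2.9815 − 1)/(4 − 1) = 1.9815/3 = 0.6605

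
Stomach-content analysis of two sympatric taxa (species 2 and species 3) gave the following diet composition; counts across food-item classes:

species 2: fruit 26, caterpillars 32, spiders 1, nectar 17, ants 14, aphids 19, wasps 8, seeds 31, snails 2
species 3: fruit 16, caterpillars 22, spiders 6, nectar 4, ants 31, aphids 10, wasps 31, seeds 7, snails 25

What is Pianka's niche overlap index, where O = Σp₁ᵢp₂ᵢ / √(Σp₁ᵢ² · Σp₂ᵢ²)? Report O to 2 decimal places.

Proportions for species 2 (n=150): 26/150=0.1733, 32/150=0.2133, 1/150=0.0067, 17/150=0.1133, 14/150=0.0933, 19/150=0.1267, 8/150=0.0533, 31/150=0.2067, 2/150=0.0133
Proportions for species 3 (n=152): 16/152=0.1053, 22/152=0.1447, 6/152=0.0395, 4/152=0.0263, 31/152=0.2039, 10/152=0.0658, 31/152=0.2039, 7/152=0.0461, 25/152=0.1645
Σ p₁ᵢp₂ᵢ = 0.018248 + 0.030865 + 0.000265 + 0.002980 + 0.019024 + 0.008337 + 0.010868 + 0.009529 + 0.002188 = 0.102304
Σp_1ᵢ² = 0.1733² + 0.2133² + 0.0067² + 0.1133² + 0.0933² + 0.1267² + 0.0533² + 0.2067² + 0.0133² = 0.030033 + 0.045497 + 0.000045 + 0.012837 + 0.008705 + 0.016053 + 0.002841 + 0.042725 + 0.000177 = 0.158913
Σp_2ᵢ² = 0.1053² + 0.1447² + 0.0395² + 0.0263² + 0.2039² + 0.0658² + 0.2039² + 0.0461² + 0.1645² = 0.011088 + 0.020938 + 0.001560 + 0.000692 + 0.041575 + 0.004330 + 0.041575 + 0.002125 + 0.027060 = 0.150943
O = 0.102304 / √(0.158913 × 0.150943) = 0.102304 / 0.1548767 = 0.6606

0.66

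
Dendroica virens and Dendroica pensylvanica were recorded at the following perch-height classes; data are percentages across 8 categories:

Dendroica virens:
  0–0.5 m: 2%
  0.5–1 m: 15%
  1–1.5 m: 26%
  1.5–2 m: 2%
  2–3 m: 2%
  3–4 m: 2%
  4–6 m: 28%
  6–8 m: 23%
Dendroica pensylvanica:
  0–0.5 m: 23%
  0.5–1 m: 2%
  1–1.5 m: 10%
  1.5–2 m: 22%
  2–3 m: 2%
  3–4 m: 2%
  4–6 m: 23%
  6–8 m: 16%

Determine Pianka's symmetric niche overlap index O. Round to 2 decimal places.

0.68

Convert percentages to proportions (divide by 100).
Σ p₁ᵢp₂ᵢ = 0.0046 + 0.0030 + 0.0260 + 0.0044 + 0.0004 + 0.0004 + 0.0644 + 0.0368 = 0.1400
Σp_1ᵢ² = 0.02² + 0.15² + 0.26² + 0.02² + 0.02² + 0.02² + 0.28² + 0.23² = 0.0004 + 0.0225 + 0.0676 + 0.0004 + 0.0004 + 0.0004 + 0.0784 + 0.0529 = 0.2230
Σp_2ᵢ² = 0.23² + 0.02² + 0.10² + 0.22² + 0.02² + 0.02² + 0.23² + 0.16² = 0.0529 + 0.0004 + 0.0100 + 0.0484 + 0.0004 + 0.0004 + 0.0529 + 0.0256 = 0.1910
O = 0.1400 / √(0.2230 × 0.1910) = 0.1400 / 0.20638 = 0.6784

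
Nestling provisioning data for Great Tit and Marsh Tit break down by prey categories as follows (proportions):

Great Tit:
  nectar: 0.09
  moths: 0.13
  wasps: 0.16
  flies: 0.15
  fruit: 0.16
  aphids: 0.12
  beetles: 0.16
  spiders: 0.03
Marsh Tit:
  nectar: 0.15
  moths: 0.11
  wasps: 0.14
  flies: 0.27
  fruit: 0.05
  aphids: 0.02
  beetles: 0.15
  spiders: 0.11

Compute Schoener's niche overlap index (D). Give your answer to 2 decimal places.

Σ|p₁ᵢ − p₂ᵢ| = 0.06 + 0.02 + 0.02 + 0.12 + 0.11 + 0.10 + 0.01 + 0.08 = 0.52
D = 1 − ½ × 0.52 = 1 − 0.260 = 0.7400

0.74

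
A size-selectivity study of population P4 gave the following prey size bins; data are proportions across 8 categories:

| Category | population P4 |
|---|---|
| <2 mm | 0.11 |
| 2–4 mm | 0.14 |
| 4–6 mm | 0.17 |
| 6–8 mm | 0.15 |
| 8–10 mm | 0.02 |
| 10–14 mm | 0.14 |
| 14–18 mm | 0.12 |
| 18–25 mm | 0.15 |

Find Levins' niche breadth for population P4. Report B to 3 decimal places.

7.143

Σpᵢ² = 0.11² + 0.14² + 0.17² + 0.15² + 0.02² + 0.14² + 0.12² + 0.15² = 0.0121 + 0.0196 + 0.0289 + 0.0225 + 0.0004 + 0.0196 + 0.0144 + 0.0225 = 0.1400
B = 1 / 0.1400 = 7.14286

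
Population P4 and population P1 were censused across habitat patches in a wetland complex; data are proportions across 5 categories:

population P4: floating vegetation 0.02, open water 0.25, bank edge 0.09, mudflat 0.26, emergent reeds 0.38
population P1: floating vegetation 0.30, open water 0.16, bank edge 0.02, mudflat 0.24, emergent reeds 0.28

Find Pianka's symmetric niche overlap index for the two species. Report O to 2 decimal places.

0.81

Σ p₁ᵢp₂ᵢ = 0.0060 + 0.0400 + 0.0018 + 0.0624 + 0.1064 = 0.2166
Σp_1ᵢ² = 0.02² + 0.25² + 0.09² + 0.26² + 0.38² = 0.0004 + 0.0625 + 0.0081 + 0.0676 + 0.1444 = 0.2830
Σp_2ᵢ² = 0.30² + 0.16² + 0.02² + 0.24² + 0.28² = 0.0900 + 0.0256 + 0.0004 + 0.0576 + 0.0784 = 0.2520
O = 0.2166 / √(0.2830 × 0.2520) = 0.2166 / 0.26705 = 0.8111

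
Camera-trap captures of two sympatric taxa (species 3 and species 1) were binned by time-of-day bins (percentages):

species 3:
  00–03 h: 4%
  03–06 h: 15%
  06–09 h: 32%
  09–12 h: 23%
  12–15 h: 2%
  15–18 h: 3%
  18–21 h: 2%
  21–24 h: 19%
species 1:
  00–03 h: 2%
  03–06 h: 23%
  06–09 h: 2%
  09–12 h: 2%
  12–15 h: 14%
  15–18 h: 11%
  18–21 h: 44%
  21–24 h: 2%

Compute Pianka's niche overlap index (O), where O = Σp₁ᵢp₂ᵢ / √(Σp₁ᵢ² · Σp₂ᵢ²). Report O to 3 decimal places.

0.264

Convert percentages to proportions (divide by 100).
Σ p₁ᵢp₂ᵢ = 0.0008 + 0.0345 + 0.0064 + 0.0046 + 0.0028 + 0.0033 + 0.0088 + 0.0038 = 0.0650
Σp_1ᵢ² = 0.04² + 0.15² + 0.32² + 0.23² + 0.02² + 0.03² + 0.02² + 0.19² = 0.0016 + 0.0225 + 0.1024 + 0.0529 + 0.0004 + 0.0009 + 0.0004 + 0.0361 = 0.2172
Σp_2ᵢ² = 0.02² + 0.23² + 0.02² + 0.02² + 0.14² + 0.11² + 0.44² + 0.02² = 0.0004 + 0.0529 + 0.0004 + 0.0004 + 0.0196 + 0.0121 + 0.1936 + 0.0004 = 0.2798
O = 0.0650 / √(0.2172 × 0.2798) = 0.0650 / 0.246521 = 0.26367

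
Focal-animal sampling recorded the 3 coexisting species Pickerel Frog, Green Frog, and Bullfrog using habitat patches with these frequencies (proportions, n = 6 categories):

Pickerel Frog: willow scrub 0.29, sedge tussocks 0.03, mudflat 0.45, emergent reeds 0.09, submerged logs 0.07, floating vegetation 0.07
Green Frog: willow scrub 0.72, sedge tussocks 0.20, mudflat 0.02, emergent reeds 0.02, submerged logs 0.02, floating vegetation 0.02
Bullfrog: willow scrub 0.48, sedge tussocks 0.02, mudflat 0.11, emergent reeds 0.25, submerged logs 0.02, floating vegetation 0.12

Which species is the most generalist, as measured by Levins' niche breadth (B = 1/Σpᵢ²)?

Pickerel Frog

Σp_Pickᵢ² = 0.29² + 0.03² + 0.45² + 0.09² + 0.07² + 0.07² = 0.0841 + 0.0009 + 0.2025 + 0.0081 + 0.0049 + 0.0049 = 0.3054
B_Pick = 1 / 0.3054 = 3.2744
Σp_Greeᵢ² = 0.72² + 0.20² + 0.02² + 0.02² + 0.02² + 0.02² = 0.5184 + 0.0400 + 0.0004 + 0.0004 + 0.0004 + 0.0004 = 0.5600
B_Gree = 1 / 0.5600 = 1.7857
Σp_Bullᵢ² = 0.48² + 0.02² + 0.11² + 0.25² + 0.02² + 0.12² = 0.2304 + 0.0004 + 0.0121 + 0.0625 + 0.0004 + 0.0144 = 0.3202
B_Bull = 1 / 0.3202 = 3.1230
Highest B → broadest niche (most generalist): Pickerel Frog (B = 3.27).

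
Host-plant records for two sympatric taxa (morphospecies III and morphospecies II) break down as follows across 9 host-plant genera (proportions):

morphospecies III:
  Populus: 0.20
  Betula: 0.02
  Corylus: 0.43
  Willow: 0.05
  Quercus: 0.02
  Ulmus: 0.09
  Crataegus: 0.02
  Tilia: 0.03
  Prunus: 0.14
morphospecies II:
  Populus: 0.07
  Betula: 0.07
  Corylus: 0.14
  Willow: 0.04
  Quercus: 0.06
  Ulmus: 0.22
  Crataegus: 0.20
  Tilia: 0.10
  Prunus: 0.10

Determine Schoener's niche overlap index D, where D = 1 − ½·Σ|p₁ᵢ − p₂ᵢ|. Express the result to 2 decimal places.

Σ|p₁ᵢ − p₂ᵢ| = 0.13 + 0.05 + 0.29 + 0.01 + 0.04 + 0.13 + 0.18 + 0.07 + 0.04 = 0.94
D = 1 − ½ × 0.94 = 1 − 0.470 = 0.5300

0.53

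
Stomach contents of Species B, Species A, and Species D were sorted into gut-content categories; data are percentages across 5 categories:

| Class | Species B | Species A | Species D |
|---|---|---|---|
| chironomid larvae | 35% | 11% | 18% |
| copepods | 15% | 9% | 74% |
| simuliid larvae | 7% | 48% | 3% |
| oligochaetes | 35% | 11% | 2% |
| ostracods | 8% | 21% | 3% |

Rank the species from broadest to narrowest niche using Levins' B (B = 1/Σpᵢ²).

Species B > Species A > Species D

Convert percentages to proportions (divide by 100).
Σp_Bᵢ² = 0.35² + 0.15² + 0.07² + 0.35² + 0.08² = 0.1225 + 0.0225 + 0.0049 + 0.1225 + 0.0064 = 0.2788
B_B = 1 / 0.2788 = 3.5868
Σp_Aᵢ² = 0.11² + 0.09² + 0.48² + 0.11² + 0.21² = 0.0121 + 0.0081 + 0.2304 + 0.0121 + 0.0441 = 0.3068
B_A = 1 / 0.3068 = 3.2595
Σp_Dᵢ² = 0.18² + 0.74² + 0.03² + 0.02² + 0.03² = 0.0324 + 0.5476 + 0.0009 + 0.0004 + 0.0009 = 0.5822
B_D = 1 / 0.5822 = 1.7176
Ranking by B (broadest → narrowest): Species B (3.59) > Species A (3.26) > Species D (1.72)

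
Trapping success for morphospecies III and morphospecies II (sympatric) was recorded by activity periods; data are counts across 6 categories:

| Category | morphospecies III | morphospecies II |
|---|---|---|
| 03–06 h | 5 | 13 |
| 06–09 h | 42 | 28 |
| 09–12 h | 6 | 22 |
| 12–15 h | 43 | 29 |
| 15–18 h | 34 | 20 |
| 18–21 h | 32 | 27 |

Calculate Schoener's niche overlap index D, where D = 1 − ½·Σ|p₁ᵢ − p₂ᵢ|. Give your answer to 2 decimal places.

0.82

Proportions for morphospecies III (n=162): 5/162=0.0309, 42/162=0.2593, 6/162=0.0370, 43/162=0.2654, 34/162=0.2099, 32/162=0.1975
Proportions for morphospecies II (n=139): 13/139=0.0935, 28/139=0.2014, 22/139=0.1583, 29/139=0.2086, 20/139=0.1439, 27/139=0.1942
Σ|p₁ᵢ − p₂ᵢ| = 0.0626 + 0.0579 + 0.1213 + 0.0568 + 0.0660 + 0.0033 = 0.3679
D = 1 − ½ × 0.3679 = 1 − 0.18395 = 0.81605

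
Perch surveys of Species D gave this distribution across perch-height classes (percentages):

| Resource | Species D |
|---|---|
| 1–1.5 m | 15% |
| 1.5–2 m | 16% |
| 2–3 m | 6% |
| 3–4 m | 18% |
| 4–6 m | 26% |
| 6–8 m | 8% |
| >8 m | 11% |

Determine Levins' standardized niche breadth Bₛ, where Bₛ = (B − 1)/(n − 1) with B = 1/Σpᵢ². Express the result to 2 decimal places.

Convert percentages to proportions (divide by 100).
Σpᵢ² = 0.15² + 0.16² + 0.06² + 0.18² + 0.26² + 0.08² + 0.11² = 0.0225 + 0.0256 + 0.0036 + 0.0324 + 0.0676 + 0.0064 + 0.0121 = 0.1702
B = 1 / 0.1702 = 5.8754
Bₛ = (B − 1)/(n − 1) = (5.8754 − 1)/(7 − 1) = 4.8754/6 = 0.8126

0.81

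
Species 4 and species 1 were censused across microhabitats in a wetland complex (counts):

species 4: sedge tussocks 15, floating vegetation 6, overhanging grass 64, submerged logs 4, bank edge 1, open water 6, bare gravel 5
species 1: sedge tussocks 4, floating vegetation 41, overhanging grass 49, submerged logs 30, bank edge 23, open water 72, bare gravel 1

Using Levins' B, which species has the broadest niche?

Proportions for species 4 (n=101): 15/101=0.1485, 6/101=0.0594, 64/101=0.6337, 4/101=0.0396, 1/101=0.0099, 6/101=0.0594, 5/101=0.0495
Proportions for species 1 (n=220): 4/220=0.0182, 41/220=0.1864, 49/220=0.2227, 30/220=0.1364, 23/220=0.1045, 72/220=0.3273, 1/220=0.0045
Σp_4ᵢ² = 0.1485² + 0.0594² + 0.6337² + 0.0396² + 0.0099² + 0.0594² + 0.0495² = 0.022052 + 0.003528 + 0.401576 + 0.001568 + 0.000098 + 0.003528 + 0.002450 = 0.434800
B_4 = 1 / 0.434800 = 2.2999
Σp_1ᵢ² = 0.0182² + 0.1864² + 0.2227² + 0.1364² + 0.1045² + 0.3273² + 0.0045² = 0.000331 + 0.034745 + 0.049595 + 0.018605 + 0.010920 + 0.107125 + 0.000020 = 0.221341
B_1 = 1 / 0.221341 = 4.5179
Highest B → broadest niche (most generalist): species 1 (B = 4.52).

species 1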